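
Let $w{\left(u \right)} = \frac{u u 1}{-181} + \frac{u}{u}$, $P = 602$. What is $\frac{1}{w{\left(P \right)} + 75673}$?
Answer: $\frac{181}{13334590} \approx 1.3574 \cdot 10^{-5}$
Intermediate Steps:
$w{\left(u \right)} = 1 - \frac{u^{2}}{181}$ ($w{\left(u \right)} = u^{2} \cdot 1 \left(- \frac{1}{181}\right) + 1 = u^{2} \left(- \frac{1}{181}\right) + 1 = - \frac{u^{2}}{181} + 1 = 1 - \frac{u^{2}}{181}$)
$\frac{1}{w{\left(P \right)} + 75673} = \frac{1}{\left(1 - \frac{602^{2}}{181}\right) + 75673} = \frac{1}{\left(1 - \frac{362404}{181}\right) + 75673} = \frac{1}{- \frac{362223}{181} + 75673} = \frac{1}{\frac{13334590}{181}} = \frac{181}{13334590}$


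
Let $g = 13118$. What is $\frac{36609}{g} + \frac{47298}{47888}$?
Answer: $\frac{593396739}{157048696} \approx 3.7784$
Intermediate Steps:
$\frac{36609}{g} + \frac{47298}{47888} = \frac{36609}{13118} + \frac{47298}{47888} = 36609 \cdot \frac{1}{13118} + 47298 \cdot \frac{1}{47888} = \frac{36609}{13118} + \frac{23649}{23944} = \frac{593396739}{157048696}$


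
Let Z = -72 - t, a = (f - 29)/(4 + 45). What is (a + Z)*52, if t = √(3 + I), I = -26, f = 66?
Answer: -181532/49 - 52*I*√23 ≈ -3704.7 - 249.38*I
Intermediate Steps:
t = I*√23 (t = √(3 - 26) = √(-23) = I*√23 ≈ 4.7958*I)
a = 37/49 (a = (66 - 29)/(4 + 45) = 37/49 ≈ 0.75510)
Z = -72 - I*√23 ≈ -72.0 - 4.7958*I
(a + Z)*52 = (37/49 + (-72 - I*√23))*52 = (-3491/49 - I*√23)*52 = -181532/49 - 52*I*√23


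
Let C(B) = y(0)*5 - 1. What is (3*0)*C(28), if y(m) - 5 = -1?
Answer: 0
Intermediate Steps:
y(m) = 4 (y(m) = 5 - 1 = 4)
C(B) = 19 (C(B) = 4*5 - 1 = 20 - 1 = 19)
(3*0)*C(28) = (3*0)*19 = 0*19 = 0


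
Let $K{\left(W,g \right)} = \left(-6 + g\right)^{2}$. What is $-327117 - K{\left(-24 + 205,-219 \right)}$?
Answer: $-377742$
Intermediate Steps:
$-327117 - K{\left(-24 + 205,-219 \right)} = -327117 - \left(-6 - 219\right)^{2} = -327117 - \left(-225\right)^{2} = -327117 - 50625 = -377742$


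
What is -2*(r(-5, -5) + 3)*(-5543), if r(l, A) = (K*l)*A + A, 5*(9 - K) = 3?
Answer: 2305888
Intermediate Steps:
K = 42/5 (K = 9 - ⅕*3 = 9 - ⅗ = 42/5 ≈ 8.4000)
r(l, A) = A + 42*A*l/5 (r(l, A) = (42*l/5)*A + A = 42*A*l/5 + A = A + 42*A*l/5)
-2*(r(-5, -5) + 3)*(-5543) = -2*((⅕)*(-5)*(5 + 42*(-5)) + 3)*(-5543) = -2*((⅕)*(-5)*(5 - 210) + 3)*(-5543) = -2*((⅕)*(-5)*(-205) + 3)*(-5543) = -2*(205 + 3)*(-5543) = -2*208*(-5543) = -416*(-5543) = 2305888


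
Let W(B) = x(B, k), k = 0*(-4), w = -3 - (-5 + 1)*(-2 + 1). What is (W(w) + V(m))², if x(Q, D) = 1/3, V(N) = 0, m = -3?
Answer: ⅑ ≈ 0.11111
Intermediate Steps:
w = -7 (w = -3 - (-4)*(-1) = -3 - 1*4 = -3 - 4 = -7)
k = 0
x(Q, D) = ⅓
W(B) = ⅓
(W(w) + V(m))² = (⅓ + 0)² = (⅓)² = ⅑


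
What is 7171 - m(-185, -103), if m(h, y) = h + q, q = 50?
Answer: 7306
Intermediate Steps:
m(h, y) = 50 + h (m(h, y) = h + 50 = 50 + h)
7171 - m(-185, -103) = 7171 - (50 - 185) = 7171 - 1*(-135) = 7171 + 135 = 7306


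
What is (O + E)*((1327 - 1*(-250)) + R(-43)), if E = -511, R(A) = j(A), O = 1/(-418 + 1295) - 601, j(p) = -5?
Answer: -1533050556/877 ≈ -1.7481e+6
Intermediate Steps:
O = -527076/877 (O = 1/877 - 601 = -527076/877 ≈ -601.00)
R(A) = -5
(O + E)*((1327 - 1*(-250)) + R(-43)) = (-527076/877 - 511)*((1327 - 1*(-250)) - 5) = -975223*((1327 + 250) - 5)/877 = -975223*(1577 - 5)/877 = -975223/877*1572 = -1533050556/877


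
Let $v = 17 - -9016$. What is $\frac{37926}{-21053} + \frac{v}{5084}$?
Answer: $- \frac{2644035}{107033452} \approx -0.024703$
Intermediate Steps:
$v = 9033$ ($v = 17 + 9016 = 9033$)
$\frac{37926}{-21053} + \frac{v}{5084} = \frac{37926}{-21053} + \frac{9033}{5084} = 37926 \left(- \frac{1}{21053}\right) + 9033 \cdot \frac{1}{5084} = - \frac{37926}{21053} + \frac{9033}{5084} = - \frac{2644035}{107033452}$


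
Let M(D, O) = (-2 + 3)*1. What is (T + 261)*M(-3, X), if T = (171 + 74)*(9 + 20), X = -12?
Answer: 7366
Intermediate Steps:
T = 7105 (T = 245*29 = 7105)
M(D, O) = 1 (M(D, O) = 1*1 = 1)
(T + 261)*M(-3, X) = (7105 + 261)*1 = 7366*1 = 7366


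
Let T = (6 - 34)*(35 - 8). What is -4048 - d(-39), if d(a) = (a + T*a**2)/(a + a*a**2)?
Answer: -6190541/1522 ≈ -4067.4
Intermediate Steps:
T = -756 (T = -28*27 = -756)
d(a) = (a - 756*a**2)/(a + a**3) (d(a) = (a - 756*a**2)/(a + a*a**2) = (a - 756*a**2)/(a + a**3))
-4048 - d(-39) = -4048 - (1 - 756*(-39))/(1 + (-39)**2) = -4048 - (1 + 29484)/(1 + 1521) = -4048 - 29485/1522 = -6190541/1522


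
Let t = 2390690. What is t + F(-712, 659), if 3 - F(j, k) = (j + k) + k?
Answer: 2390087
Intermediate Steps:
F(j, k) = 3 - j - 2*k (F(j, k) = 3 - ((j + k) + k) = 3 - (j + 2*k) = 3 + (-j - 2*k) = 3 - j - 2*k)
t + F(-712, 659) = 2390690 + (3 - 1*(-712) - 2*659) = 2390690 + (3 + 712 - 1318) = 2390690 - 603 = 2390087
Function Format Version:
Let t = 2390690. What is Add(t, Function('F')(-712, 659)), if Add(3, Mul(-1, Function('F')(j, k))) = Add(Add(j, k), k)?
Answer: 2390087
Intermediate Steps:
Function('F')(j, k) = Add(3, Mul(-1, j), Mul(-2, k)) (Function('F')(j, k) = Add(3, Mul(-1, Add(Add(j, k), k))) = Add(3, Mul(-1, Add(j, Mul(2, k)))) = Add(3, Add(Mul(-1, j), Mul(-2, k))) = Add(3, Mul(-1, j), Mul(-2, k)))
Add(t, Function('F')(-712, 659)) = Add(2390690, Add(3, Mul(-1, -712), Mul(-2, 659))) = Add(2390690, Add(3, 712, -1318)) = Add(2390690, -603) = 2390087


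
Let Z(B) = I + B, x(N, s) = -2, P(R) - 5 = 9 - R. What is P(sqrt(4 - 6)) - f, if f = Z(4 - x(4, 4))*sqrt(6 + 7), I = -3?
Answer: 14 - 3*sqrt(13) - I*sqrt(2) ≈ 3.1833 - 1.4142*I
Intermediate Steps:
P(R) = 14 - R (P(R) = 5 + (9 - R) = 14 - R)
Z(B) = -3 + B
f = 3*sqrt(13) (f = (-3 + (4 - 1*(-2)))*sqrt(6 + 7) = (-3 + (4 + 2))*sqrt(13) = (-3 + 6)*sqrt(13) = 3*sqrt(13) ≈ 10.817)
P(sqrt(4 - 6)) - f = (14 - sqrt(4 - 6)) - 3*sqrt(13) = (14 - sqrt(-2)) - 3*sqrt(13) = (14 - I*sqrt(2)) - 3*sqrt(13) = 14 - 3*sqrt(13) - I*sqrt(2)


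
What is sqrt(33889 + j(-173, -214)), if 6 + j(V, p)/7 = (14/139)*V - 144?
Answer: sqrt(632125713)/139 ≈ 180.88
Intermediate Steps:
j(V, p) = -1050 + 98*V/139 (j(V, p) = -42 + 7*((14/139)*V - 144) = -42 + 7*((14*(1/139))*V - 144) = -42 + 7*(14*V/139 - 144) = -42 + 7*(-144 + 14*V/139) = -42 + (-1008 + 98*V/139) = -1050 + 98*V/139)
sqrt(33889 + j(-173, -214)) = sqrt(33889 + (-1050 + (98/139)*(-173))) = sqrt(33889 + (-1050 - 16954/139)) = sqrt(33889 - 162904/139) = sqrt(4547667/139) = sqrt(632125713)/139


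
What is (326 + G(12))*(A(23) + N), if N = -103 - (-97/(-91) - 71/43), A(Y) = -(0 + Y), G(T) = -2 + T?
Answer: -23555904/559 ≈ -42139.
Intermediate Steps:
A(Y) = -Y
N = -400749/3913 (N = -103 - (-97*(-1/91) - 71*1/43) = -103 - (97/91 - 71/43) = -103 - 1*(-2290/3913) = -103 + 2290/3913 = -400749/3913 ≈ -102.41)
(326 + G(12))*(A(23) + N) = (326 + (-2 + 12))*(-1*23 - 400749/3913) = (326 + 10)*(-23 - 400749/3913) = 336*(-490748/3913) = -23555904/559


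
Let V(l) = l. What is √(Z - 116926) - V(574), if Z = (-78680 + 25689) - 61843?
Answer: -574 + 4*I*√14485 ≈ -574.0 + 481.41*I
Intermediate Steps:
Z = -114834 (Z = -52991 - 61843 = -114834)
√(Z - 116926) - V(574) = √(-114834 - 116926) - 1*574 = √(-231760) - 574 = 4*I*√14485 - 574 = -574 + 4*I*√14485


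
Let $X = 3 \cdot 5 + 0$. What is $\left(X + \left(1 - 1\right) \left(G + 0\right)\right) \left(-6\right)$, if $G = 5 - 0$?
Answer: $-90$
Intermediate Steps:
$G = 5$ ($G = 5 + 0 = 5$)
$X = 15$ ($X = 15 + 0 = 15$)
$\left(X + \left(1 - 1\right) \left(G + 0\right)\right) \left(-6\right) = \left(15 + \left(1 - 1\right) \left(5 + 0\right)\right) \left(-6\right) = \left(15 + 0 \cdot 5\right) \left(-6\right) = \left(15 + 0\right) \left(-6\right) = 15 \left(-6\right) = -90$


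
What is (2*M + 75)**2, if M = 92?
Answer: 67081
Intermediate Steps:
(2*M + 75)**2 = (2*92 + 75)**2 = (184 + 75)**2 = 259**2 = 67081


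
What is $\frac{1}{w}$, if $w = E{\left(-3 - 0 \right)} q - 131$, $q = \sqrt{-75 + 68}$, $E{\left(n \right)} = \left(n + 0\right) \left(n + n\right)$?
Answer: $- \frac{131}{19429} - \frac{18 i \sqrt{7}}{19429} \approx -0.0067425 - 0.0024512 i$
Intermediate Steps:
$E{\left(n \right)} = 2 n^{2}$ ($E{\left(n \right)} = n 2 n = 2 n^{2}$)
$q = i \sqrt{7}$ ($q = \sqrt{-7} = i \sqrt{7} \approx 2.6458 i$)
$w = -131 + 18 i \sqrt{7}$ ($w = 2 \left(-3 - 0\right)^{2} i \sqrt{7} - 131 = 2 \left(-3 + 0\right)^{2} i \sqrt{7} - 131 = 2 \left(-3\right)^{2} i \sqrt{7} - 131 = 2 \cdot 9 i \sqrt{7} - 131 = 18 i \sqrt{7} - 131 = -131 + 18 i \sqrt{7} \approx -131.0 + 47.624 i$)
$\frac{1}{w} = \frac{1}{-131 + 18 i \sqrt{7}}$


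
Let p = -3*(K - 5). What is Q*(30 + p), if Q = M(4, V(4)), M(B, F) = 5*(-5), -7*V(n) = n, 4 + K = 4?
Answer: -1125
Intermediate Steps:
K = 0 (K = -4 + 4 = 0)
V(n) = -n/7
M(B, F) = -25
Q = -25
p = 15 (p = -3*(0 - 5) = -3*(-5) = 15)
Q*(30 + p) = -25*(30 + 15) = -25*45 = -1125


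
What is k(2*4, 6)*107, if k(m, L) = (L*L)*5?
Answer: 19260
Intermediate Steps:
k(m, L) = 5*L² (k(m, L) = L²*5 = 5*L²)
k(2*4, 6)*107 = (5*6²)*107 = (5*36)*107 = 180*107 = 19260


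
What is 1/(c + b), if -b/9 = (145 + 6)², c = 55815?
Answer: -1/149394 ≈ -6.6937e-6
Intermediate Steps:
b = -205209 (b = -9*(145 + 6)² = -9*151² = -9*22801 = -205209)
1/(c + b) = 1/(55815 - 205209) = 1/(-149394) = -1/149394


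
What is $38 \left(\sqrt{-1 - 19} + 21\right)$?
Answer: $798 + 76 i \sqrt{5} \approx 798.0 + 169.94 i$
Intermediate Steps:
$38 \left(\sqrt{-1 - 19} + 21\right) = 38 \left(\sqrt{-20} + 21\right) = 38 \left(2 i \sqrt{5} + 21\right) = 38 \left(21 + 2 i \sqrt{5}\right) = 798 + 76 i \sqrt{5}$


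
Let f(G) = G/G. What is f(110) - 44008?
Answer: -44007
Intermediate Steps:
f(G) = 1
f(110) - 44008 = 1 - 44008 = -44007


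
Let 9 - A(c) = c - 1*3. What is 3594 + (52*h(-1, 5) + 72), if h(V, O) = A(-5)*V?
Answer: 2782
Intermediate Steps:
A(c) = 12 - c (A(c) = 9 - (c - 1*3) = 9 - (c - 3) = 9 - (-3 + c) = 9 + (3 - c) = 12 - c)
h(V, O) = 17*V (h(V, O) = (12 - 1*(-5))*V = (12 + 5)*V = 17*V)
3594 + (52*h(-1, 5) + 72) = 3594 + (52*(17*(-1)) + 72) = 3594 + (52*(-17) + 72) = 3594 + (-884 + 72) = 3594 - 812 = 2782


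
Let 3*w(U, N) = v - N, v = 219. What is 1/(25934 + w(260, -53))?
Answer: 3/78074 ≈ 3.8425e-5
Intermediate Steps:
w(U, N) = 73 - N/3 (w(U, N) = (219 - N)/3 = 73 - N/3)
1/(25934 + w(260, -53)) = 1/(25934 + (73 - ⅓*(-53))) = 1/(25934 + (73 + 53/3)) = 1/(25934 + 272/3) = 1/(78074/3) = 3/78074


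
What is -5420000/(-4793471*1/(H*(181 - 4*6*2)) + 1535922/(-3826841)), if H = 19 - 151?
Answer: -364137391630320000/18316886708479 ≈ -19880.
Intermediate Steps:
H = -132
-5420000/(-4793471*1/(H*(181 - 4*6*2)) + 1535922/(-3826841)) = -5420000/(-4793471*(-1/(132*(181 - 4*6*2))) + 1535922/(-3826841)) = -5420000/(-4793471*(-1/(132*(181 - 24*2))) + 1535922*(-1/3826841)) = -5420000/(-4793471*(-1/(132*(181 - 48))) - 1535922/3826841) = -5420000/(-4793471/((-132*133)) - 1535922/3826841) = -5420000/(-4793471/(-17556) - 1535922/3826841) = -5420000/(-4793471*(-1/17556) - 1535922/3826841) = -5420000/(4793471/17556 - 1535922/3826841) = -5420000/18316886708479/67184020596 = -5420000*67184020596/18316886708479 = -364137391630320000/18316886708479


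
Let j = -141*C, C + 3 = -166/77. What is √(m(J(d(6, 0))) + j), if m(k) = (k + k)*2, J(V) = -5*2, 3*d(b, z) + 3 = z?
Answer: 13*√24101/77 ≈ 26.210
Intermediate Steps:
C = -397/77 (C = -3 - 166/77 = -397/77 ≈ -5.1558)
j = 55977/77 (j = -141*(-397/77) = 55977/77 ≈ 726.97)
d(b, z) = -1 + z/3
J(V) = -10
m(k) = 4*k (m(k) = (2*k)*2 = 4*k)
√(m(J(d(6, 0))) + j) = √(4*(-10) + 55977/77) = √(-40 + 55977/77) = √(52897/77) = 13*√24101/77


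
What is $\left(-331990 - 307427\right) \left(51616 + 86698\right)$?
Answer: $-88440322938$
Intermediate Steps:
$\left(-331990 - 307427\right) \left(51616 + 86698\right) = \left(-639417\right) 138314 = -88440322938$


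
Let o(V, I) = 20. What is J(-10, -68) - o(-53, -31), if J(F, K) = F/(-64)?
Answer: -635/32 ≈ -19.844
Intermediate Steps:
J(F, K) = -F/64 (J(F, K) = F*(-1/64) = -F/64)
J(-10, -68) - o(-53, -31) = -1/64*(-10) - 1*20 = 5/32 - 20 = -635/32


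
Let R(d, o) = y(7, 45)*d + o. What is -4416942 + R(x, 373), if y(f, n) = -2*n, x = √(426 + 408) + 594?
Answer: -4470029 - 90*√834 ≈ -4.4726e+6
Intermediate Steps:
x = 594 + √834 (x = √834 + 594 = 594 + √834 ≈ 622.88)
R(d, o) = o - 90*d (R(d, o) = (-2*45)*d + o = -90*d + o = o - 90*d)
-4416942 + R(x, 373) = -4416942 + (373 - 90*(594 + √834)) = -4416942 + (373 + (-53460 - 90*√834)) = -4416942 + (-53087 - 90*√834) = -4470029 - 90*√834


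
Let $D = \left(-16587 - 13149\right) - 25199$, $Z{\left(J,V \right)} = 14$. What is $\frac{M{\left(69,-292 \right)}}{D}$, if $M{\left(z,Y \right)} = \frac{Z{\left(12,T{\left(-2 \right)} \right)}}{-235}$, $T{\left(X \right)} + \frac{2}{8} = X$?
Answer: $\frac{14}{12909725} \approx 1.0845 \cdot 10^{-6}$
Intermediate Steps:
$T{\left(X \right)} = - \frac{1}{4} + X$
$M{\left(z,Y \right)} = - \frac{14}{235}$ ($M{\left(z,Y \right)} = \frac{14}{-235} = 14 \left(- \frac{1}{235}\right) = - \frac{14}{235}$)
$D = -54935$ ($D = -29736 - 25199 = -54935$)
$\frac{M{\left(69,-292 \right)}}{D} = - \frac{14}{235 \left(-54935\right)} = \left(- \frac{14}{235}\right) \left(- \frac{1}{54935}\right) = \frac{14}{12909725}$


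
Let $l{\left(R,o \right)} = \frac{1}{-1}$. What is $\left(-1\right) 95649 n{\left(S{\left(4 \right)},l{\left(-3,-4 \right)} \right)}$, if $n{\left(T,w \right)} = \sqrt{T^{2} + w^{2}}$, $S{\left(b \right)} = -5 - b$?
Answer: $- 95649 \sqrt{82} \approx -8.6614 \cdot 10^{5}$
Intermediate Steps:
$l{\left(R,o \right)} = -1$
$\left(-1\right) 95649 n{\left(S{\left(4 \right)},l{\left(-3,-4 \right)} \right)} = \left(-1\right) 95649 \sqrt{\left(-5 - 4\right)^{2} + \left(-1\right)^{2}} = - 95649 \sqrt{\left(-5 - 4\right)^{2} + 1} = - 95649 \sqrt{\left(-9\right)^{2} + 1} = - 95649 \sqrt{81 + 1} = - 95649 \sqrt{82}$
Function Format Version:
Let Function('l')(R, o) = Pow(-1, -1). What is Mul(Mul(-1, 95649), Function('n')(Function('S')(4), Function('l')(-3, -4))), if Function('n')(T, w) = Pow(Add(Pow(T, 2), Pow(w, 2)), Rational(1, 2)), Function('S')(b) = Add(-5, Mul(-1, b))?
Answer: Mul(-95649, Pow(82, Rational(1, 2))) ≈ -8.6614e+5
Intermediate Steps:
Function('l')(R, o) = -1
Mul(Mul(-1, 95649), Function('n')(Function('S')(4), Function('l')(-3, -4))) = Mul(Mul(-1, 95649), Pow(Add(Pow(Add(-5, Mul(-1, 4)), 2), Pow(-1, 2)), Rational(1, 2))) = Mul(-95649, Pow(Add(Pow(Add(-5, -4), 2), 1), Rational(1, 2))) = Mul(-95649, Pow(Add(Pow(-9, 2), 1), Rational(1, 2))) = Mul(-95649, Pow(Add(81, 1), Rational(1, 2))) = Mul(-95649, Pow(82, Rational(1, 2)))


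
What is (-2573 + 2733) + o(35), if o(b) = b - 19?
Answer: 176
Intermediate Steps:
o(b) = -19 + b
(-2573 + 2733) + o(35) = (-2573 + 2733) + (-19 + 35) = 160 + 16 = 176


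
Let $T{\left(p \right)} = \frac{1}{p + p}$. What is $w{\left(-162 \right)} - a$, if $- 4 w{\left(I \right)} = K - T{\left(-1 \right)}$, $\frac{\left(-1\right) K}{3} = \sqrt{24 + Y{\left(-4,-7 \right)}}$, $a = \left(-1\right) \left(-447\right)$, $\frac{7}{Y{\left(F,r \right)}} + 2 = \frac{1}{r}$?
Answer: $- \frac{3577}{8} + \frac{\sqrt{4665}}{20} \approx -443.71$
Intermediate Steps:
$Y{\left(F,r \right)} = \frac{7}{-2 + \frac{1}{r}}$
$T{\left(p \right)} = \frac{1}{2 p}$
$a = 447$
$K = - \frac{\sqrt{4665}}{5}$ ($K = - 3 \sqrt{24 - - \frac{49}{-1 + 2 \left(-7\right)}} = - 3 \sqrt{24 - - \frac{49}{-1 - 14}} = - 3 \sqrt{24 - - \frac{49}{-15}} = - 3 \sqrt{24 - \left(-49\right) \left(- \frac{1}{15}\right)} = - 3 \sqrt{24 - \frac{49}{15}} = - 3 \sqrt{\frac{311}{15}} = - 3 \frac{\sqrt{4665}}{15} = - \frac{\sqrt{4665}}{5} \approx -13.66$)
$w{\left(I \right)} = - \frac{1}{8} + \frac{\sqrt{4665}}{20}$ ($w{\left(I \right)} = - \frac{- \frac{\sqrt{4665}}{5} - \frac{1}{2 \left(-1\right)}}{4} = - \frac{- \frac{\sqrt{4665}}{5} - \frac{1}{2} \left(-1\right)}{4} = - \frac{- \frac{\sqrt{4665}}{5} - - \frac{1}{2}}{4} = - \frac{- \frac{\sqrt{4665}}{5} + \frac{1}{2}}{4} = - \frac{\frac{1}{2} - \frac{\sqrt{4665}}{5}}{4} = - \frac{1}{8} + \frac{\sqrt{4665}}{20}$)
$w{\left(-162 \right)} - a = \left(- \frac{1}{8} + \frac{\sqrt{4665}}{20}\right) - 447 = - \frac{3577}{8} + \frac{\sqrt{4665}}{20}$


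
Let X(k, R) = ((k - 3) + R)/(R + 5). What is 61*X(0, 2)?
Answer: -61/7 ≈ -8.7143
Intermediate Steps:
X(k, R) = (-3 + R + k)/(5 + R) (X(k, R) = ((-3 + k) + R)/(5 + R) = (-3 + R + k)/(5 + R))
61*X(0, 2) = 61*((-3 + 2 + 0)/(5 + 2)) = 61*(-1/7) = -61/7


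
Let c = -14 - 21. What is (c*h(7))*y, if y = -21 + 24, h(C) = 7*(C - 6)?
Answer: -735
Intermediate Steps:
h(C) = -42 + 7*C (h(C) = 7*(-6 + C) = -42 + 7*C)
y = 3
c = -35
(c*h(7))*y = -35*(-42 + 7*7)*3 = -35*(-42 + 49)*3 = -35*7*3 = -245*3 = -735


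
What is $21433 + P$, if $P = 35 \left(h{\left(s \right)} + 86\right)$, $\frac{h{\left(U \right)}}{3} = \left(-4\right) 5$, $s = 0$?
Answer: $22343$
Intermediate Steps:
$h{\left(U \right)} = -60$ ($h{\left(U \right)} = 3 \left(\left(-4\right) 5\right) = 3 \left(-20\right) = -60$)
$P = 910$ ($P = 35 \left(-60 + 86\right) = 35 \cdot 26 = 910$)
$21433 + P = 21433 + 910 = 22343$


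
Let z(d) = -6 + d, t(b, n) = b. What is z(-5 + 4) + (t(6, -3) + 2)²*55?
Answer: 3513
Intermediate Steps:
z(-5 + 4) + (t(6, -3) + 2)²*55 = (-6 + (-5 + 4)) + (6 + 2)²*55 = (-6 - 1) + 8²*55 = -7 + 64*55 = -7 + 3520 = 3513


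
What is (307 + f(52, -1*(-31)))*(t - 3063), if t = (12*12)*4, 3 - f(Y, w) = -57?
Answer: -912729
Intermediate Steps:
f(Y, w) = 60 (f(Y, w) = 3 - 1*(-57) = 3 + 57 = 60)
t = 576 (t = 144*4 = 576)
(307 + f(52, -1*(-31)))*(t - 3063) = (307 + 60)*(576 - 3063) = 367*(-2487) = -912729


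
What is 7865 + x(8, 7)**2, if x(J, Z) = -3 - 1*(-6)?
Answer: 7874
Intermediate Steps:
x(J, Z) = 3 (x(J, Z) = -3 + 6 = 3)
7865 + x(8, 7)**2 = 7865 + 3**2 = 7865 + 9 = 7874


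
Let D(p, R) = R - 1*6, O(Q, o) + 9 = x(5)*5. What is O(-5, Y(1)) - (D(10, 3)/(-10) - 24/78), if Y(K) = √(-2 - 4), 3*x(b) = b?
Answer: -257/390 ≈ -0.65897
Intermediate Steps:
x(b) = b/3
Y(K) = I*√6 (Y(K) = √(-6) = I*√6)
O(Q, o) = -⅔ (O(Q, o) = -9 + ((⅓)*5)*5 = -9 + (5/3)*5 = -9 + 25/3 = -⅔)
D(p, R) = -6 + R (D(p, R) = R - 6 = -6 + R)
O(-5, Y(1)) - (D(10, 3)/(-10) - 24/78) = -⅔ - ((-6 + 3)/(-10) - 24/78) = -⅔ - (-3*(-⅒) - 24*1/78) = -⅔ - (3/10 - 4/13) = -⅔ - 1*(-1/130) = -⅔ + 1/130 = -257/390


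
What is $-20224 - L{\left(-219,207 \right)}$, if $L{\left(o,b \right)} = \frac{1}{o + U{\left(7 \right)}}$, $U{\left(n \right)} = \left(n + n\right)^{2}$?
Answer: $- \frac{465151}{23} \approx -20224.0$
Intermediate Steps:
$U{\left(n \right)} = 4 n^{2}$ ($U{\left(n \right)} = \left(2 n\right)^{2} = 4 n^{2}$)
$L{\left(o,b \right)} = \frac{1}{196 + o}$ ($L{\left(o,b \right)} = \frac{1}{o + 4 \cdot 7^{2}} = \frac{1}{o + 4 \cdot 49} = \frac{1}{o + 196} = \frac{1}{196 + o}$)
$-20224 - L{\left(-219,207 \right)} = -20224 - \frac{1}{196 - 219} = -20224 - \frac{1}{-23} = -20224 - - \frac{1}{23} = -20224 + \frac{1}{23} = - \frac{465151}{23}$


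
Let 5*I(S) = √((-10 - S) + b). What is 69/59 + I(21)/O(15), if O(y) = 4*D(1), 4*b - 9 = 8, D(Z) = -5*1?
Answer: 69/59 - I*√107/200 ≈ 1.1695 - 0.05172*I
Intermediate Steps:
D(Z) = -5
b = 17/4 (b = 9/4 + (¼)*8 = 9/4 + 2 = 17/4 ≈ 4.2500)
I(S) = √(-23/4 - S)/5 (I(S) = √((-10 - S) + 17/4)/5 = √(-23/4 - S)/5)
O(y) = -20 (O(y) = 4*(-5) = -20)
69/59 + I(21)/O(15) = 69/59 + (√(-23 - 4*21)/10)/(-20) = 69*(1/59) + (√(-23 - 84)/10)*(-1/20) = 69/59 + (√(-107)/10)*(-1/20) = 69/59 + ((I*√107)/10)*(-1/20) = 69/59 + (I*√107/10)*(-1/20) = 69/59 - I*√107/200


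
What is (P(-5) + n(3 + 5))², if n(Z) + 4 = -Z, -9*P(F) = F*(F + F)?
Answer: 24964/81 ≈ 308.20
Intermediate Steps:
P(F) = -2*F²/9 (P(F) = -F*(F + F)/9 = -F*2*F/9 = -2*F²/9)
n(Z) = -4 - Z
(P(-5) + n(3 + 5))² = (-2/9*(-5)² + (-4 - (3 + 5)))² = (-2/9*25 + (-4 - 1*8))² = (-50/9 + (-4 - 8))² = (-50/9 - 12)² = (-158/9)² = 24964/81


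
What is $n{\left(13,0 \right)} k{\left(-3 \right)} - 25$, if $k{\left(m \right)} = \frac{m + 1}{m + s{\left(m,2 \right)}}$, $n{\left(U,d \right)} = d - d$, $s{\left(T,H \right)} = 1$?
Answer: $-25$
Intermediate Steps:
$n{\left(U,d \right)} = 0$
$k{\left(m \right)} = 1$ ($k{\left(m \right)} = \frac{m + 1}{m + 1} = \frac{1 + m}{1 + m} = 1$)
$n{\left(13,0 \right)} k{\left(-3 \right)} - 25 = 0 \cdot 1 - 25 = 0 - 25 = -25$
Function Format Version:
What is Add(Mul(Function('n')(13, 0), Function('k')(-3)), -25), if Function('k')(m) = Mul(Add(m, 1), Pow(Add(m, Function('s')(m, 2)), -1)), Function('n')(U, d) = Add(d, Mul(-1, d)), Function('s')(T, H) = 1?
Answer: -25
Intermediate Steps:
Function('n')(U, d) = 0
Function('k')(m) = 1 (Function('k')(m) = Mul(Add(m, 1), Pow(Add(m, 1), -1)) = Mul(Add(1, m), Pow(Add(1, m), -1)) = 1)
Add(Mul(Function('n')(13, 0), Function('k')(-3)), -25) = Add(Mul(0, 1), -25) = Add(0, -25) = -25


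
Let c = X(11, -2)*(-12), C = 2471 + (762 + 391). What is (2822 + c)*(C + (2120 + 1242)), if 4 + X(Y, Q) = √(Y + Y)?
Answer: 20049820 - 83832*√22 ≈ 1.9657e+7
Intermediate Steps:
X(Y, Q) = -4 + √2*√Y (X(Y, Q) = -4 + √(Y + Y) = -4 + √(2*Y) = -4 + √2*√Y)
C = 3624 (C = 2471 + 1153 = 3624)
c = 48 - 12*√22 (c = (-4 + √2*√11)*(-12) = (-4 + √22)*(-12) = 48 - 12*√22 ≈ -8.2850)
(2822 + c)*(C + (2120 + 1242)) = (2822 + (48 - 12*√22))*(3624 + (2120 + 1242)) = (2870 - 12*√22)*(3624 + 3362) = (2870 - 12*√22)*6986 = 20049820 - 83832*√22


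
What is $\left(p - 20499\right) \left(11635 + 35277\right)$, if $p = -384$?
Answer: $-979663296$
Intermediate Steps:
$\left(p - 20499\right) \left(11635 + 35277\right) = \left(-384 - 20499\right) \left(11635 + 35277\right) = \left(-20883\right) 46912 = -979663296$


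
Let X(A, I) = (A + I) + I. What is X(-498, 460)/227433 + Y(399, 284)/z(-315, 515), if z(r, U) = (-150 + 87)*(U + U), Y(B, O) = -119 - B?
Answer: 3456997/351383985 ≈ 0.0098382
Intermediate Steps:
X(A, I) = A + 2*I
z(r, U) = -126*U
X(-498, 460)/227433 + Y(399, 284)/z(-315, 515) = (-498 + 2*460)/227433 + (-119 - 1*399)/((-126*515)) = (-498 + 920)*(1/227433) + (-119 - 399)/(-64890) = 422*(1/227433) - 518*(-1/64890) = 422/227433 + 37/4635 = 3456997/351383985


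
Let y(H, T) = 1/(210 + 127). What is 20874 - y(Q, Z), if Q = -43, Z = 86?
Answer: 7034537/337 ≈ 20874.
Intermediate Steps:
y(H, T) = 1/337
20874 - y(Q, Z) = 20874 - 1*1/337 = 20874 - 1/337 = 7034537/337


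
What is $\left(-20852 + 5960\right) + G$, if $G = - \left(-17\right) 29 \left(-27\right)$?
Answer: $-28203$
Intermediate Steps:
$G = -13311$ ($G = - \left(-493\right) \left(-27\right) = \left(-1\right) 13311 = -13311$)
$\left(-20852 + 5960\right) + G = \left(-20852 + 5960\right) - 13311 = -14892 - 13311 = -28203$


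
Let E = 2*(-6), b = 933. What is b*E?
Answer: -11196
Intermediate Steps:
E = -12
b*E = 933*(-12) = -11196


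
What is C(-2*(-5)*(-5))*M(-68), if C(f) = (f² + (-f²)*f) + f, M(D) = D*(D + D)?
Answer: 1178657600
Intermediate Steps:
M(D) = 2*D² (M(D) = D*(2*D) = 2*D²)
C(f) = f + f² - f³ (C(f) = (f² - f³) + f = f + f² - f³)
C(-2*(-5)*(-5))*M(-68) = ((-2*(-5)*(-5))*(1 - 2*(-5)*(-5) - (-2*(-5)*(-5))²))*(2*(-68)²) = ((10*(-5))*(1 + 10*(-5) - (10*(-5))²))*(2*4624) = -50*(1 - 50 - 1*(-50)²)*9248 = -50*(1 - 50 - 1*2500)*9248 = -50*(1 - 50 - 2500)*9248 = -50*(-2549)*9248 = 127450*9248 = 1178657600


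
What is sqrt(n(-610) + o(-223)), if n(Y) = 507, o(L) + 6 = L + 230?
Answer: 2*sqrt(127) ≈ 22.539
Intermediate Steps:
o(L) = 224 + L (o(L) = -6 + (L + 230) = -6 + (230 + L) = 224 + L)
sqrt(n(-610) + o(-223)) = sqrt(507 + (224 - 223)) = sqrt(507 + 1) = sqrt(508) = 2*sqrt(127)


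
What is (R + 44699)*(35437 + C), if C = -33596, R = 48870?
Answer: 172260529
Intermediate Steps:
(R + 44699)*(35437 + C) = (48870 + 44699)*(35437 - 33596) = 93569*1841 = 172260529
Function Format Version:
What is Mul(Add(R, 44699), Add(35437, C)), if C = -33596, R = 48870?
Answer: 172260529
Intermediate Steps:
Mul(Add(R, 44699), Add(35437, C)) = Mul(Add(48870, 44699), Add(35437, -33596)) = Mul(93569, 1841) = 172260529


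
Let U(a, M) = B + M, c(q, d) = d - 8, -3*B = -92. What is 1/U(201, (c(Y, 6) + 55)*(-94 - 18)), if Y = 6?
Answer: -3/17716 ≈ -0.00016934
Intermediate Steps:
B = 92/3 (B = -⅓*(-92) = 92/3 ≈ 30.667)
c(q, d) = -8 + d
U(a, M) = 92/3 + M
1/U(201, (c(Y, 6) + 55)*(-94 - 18)) = 1/(92/3 + ((-8 + 6) + 55)*(-94 - 18)) = 1/(92/3 + (-2 + 55)*(-112)) = 1/(92/3 + 53*(-112)) = 1/(92/3 - 5936) = 1/(-17716/3) = -3/17716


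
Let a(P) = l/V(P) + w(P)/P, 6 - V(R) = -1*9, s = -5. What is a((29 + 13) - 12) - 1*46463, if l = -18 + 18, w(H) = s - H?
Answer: -278785/6 ≈ -46464.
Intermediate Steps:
w(H) = -5 - H
l = 0
V(R) = 15 (V(R) = 6 - (-1)*9 = 6 - 1*(-9) = 6 + 9 = 15)
a(P) = (-5 - P)/P (a(P) = 0/15 + (-5 - P)/P = 0*(1/15) + (-5 - P)/P = 0 + (-5 - P)/P = (-5 - P)/P)
a((29 + 13) - 12) - 1*46463 = (-5 - ((29 + 13) - 12))/((29 + 13) - 12) - 1*46463 = (-5 - (42 - 12))/(42 - 12) - 46463 = (-5 - 1*30)/30 - 46463 = (-5 - 30)/30 - 46463 = (1/30)*(-35) - 46463 = -7/6 - 46463 = -278785/6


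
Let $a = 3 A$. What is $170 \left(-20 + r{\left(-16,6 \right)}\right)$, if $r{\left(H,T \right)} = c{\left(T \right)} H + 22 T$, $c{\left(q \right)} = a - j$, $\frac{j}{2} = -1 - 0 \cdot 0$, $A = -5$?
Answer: $54400$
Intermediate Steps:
$a = -15$ ($a = 3 \left(-5\right) = -15$)
$j = -2$ ($j = 2 \left(-1 - 0 \cdot 0\right) = 2 \left(-1 - 0\right) = 2 \left(-1 + 0\right) = 2 \left(-1\right) = -2$)
$c{\left(q \right)} = -13$ ($c{\left(q \right)} = -15 - -2 = -15 + 2 = -13$)
$r{\left(H,T \right)} = - 13 H + 22 T$
$170 \left(-20 + r{\left(-16,6 \right)}\right) = 170 \left(-20 + \left(\left(-13\right) \left(-16\right) + 22 \cdot 6\right)\right) = 170 \left(-20 + \left(208 + 132\right)\right) = 170 \left(-20 + 340\right) = 170 \cdot 320 = 54400$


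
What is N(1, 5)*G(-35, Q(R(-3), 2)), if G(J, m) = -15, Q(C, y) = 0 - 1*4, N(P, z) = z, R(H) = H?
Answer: -75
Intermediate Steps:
Q(C, y) = -4 (Q(C, y) = 0 - 4 = -4)
N(1, 5)*G(-35, Q(R(-3), 2)) = 5*(-15) = -75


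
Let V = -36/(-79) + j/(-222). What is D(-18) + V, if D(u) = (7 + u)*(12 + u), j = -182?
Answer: 589939/8769 ≈ 67.276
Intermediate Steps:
V = 11185/8769 (V = -36/(-79) - 182/(-222) = -36*(-1/79) - 182*(-1/222) = 36/79 + 91/111 = 11185/8769 ≈ 1.2755)
D(-18) + V = (84 + (-18)² + 19*(-18)) + 11185/8769 = (84 + 324 - 342) + 11185/8769 = 66 + 11185/8769 = 589939/8769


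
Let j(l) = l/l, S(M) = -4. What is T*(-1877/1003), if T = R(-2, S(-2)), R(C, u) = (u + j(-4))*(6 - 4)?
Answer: 11262/1003 ≈ 11.228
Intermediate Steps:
j(l) = 1
R(C, u) = 2 + 2*u (R(C, u) = (u + 1)*(6 - 4) = (1 + u)*2 = 2 + 2*u)
T = -6 (T = 2 + 2*(-4) = 2 - 8 = -6)
T*(-1877/1003) = -(-11262)/1003 = -6*(-1877/1003) = 11262/1003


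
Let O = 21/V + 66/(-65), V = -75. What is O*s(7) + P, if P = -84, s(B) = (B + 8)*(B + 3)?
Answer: -3618/13 ≈ -278.31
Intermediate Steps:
s(B) = (3 + B)*(8 + B) (s(B) = (8 + B)*(3 + B) = (3 + B)*(8 + B))
O = -421/325 (O = 21/(-75) + 66/(-65) = 21*(-1/75) + 66*(-1/65) = -7/25 - 66/65 = -421/325 ≈ -1.2954)
O*s(7) + P = -421*(24 + 7² + 11*7)/325 - 84 = -421*(24 + 49 + 77)/325 - 84 = -421/325*150 - 84 = -2526/13 - 84 = -3618/13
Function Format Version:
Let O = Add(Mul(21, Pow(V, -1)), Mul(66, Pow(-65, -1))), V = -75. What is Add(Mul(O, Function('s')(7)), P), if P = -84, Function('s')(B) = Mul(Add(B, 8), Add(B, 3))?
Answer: Rational(-3618, 13) ≈ -278.31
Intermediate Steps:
Function('s')(B) = Mul(Add(3, B), Add(8, B)) (Function('s')(B) = Mul(Add(8, B), Add(3, B)) = Mul(Add(3, B), Add(8, B)))
O = Rational(-421, 325) (O = Add(Mul(21, Pow(-75, -1)), Mul(66, Pow(-65, -1))) = Add(Mul(21, Rational(-1, 75)), Mul(66, Rational(-1, 65))) = Add(Rational(-7, 25), Rational(-66, 65)) = Rational(-421, 325) ≈ -1.2954)
Add(Mul(O, Function('s')(7)), P) = Add(Mul(Rational(-421, 325), Add(24, Pow(7, 2), Mul(11, 7))), -84) = Add(Mul(Rational(-421, 325), Add(24, 49, 77)), -84) = Add(Mul(Rational(-421, 325), 150), -84) = Add(Rational(-2526, 13), -84) = Rational(-3618, 13)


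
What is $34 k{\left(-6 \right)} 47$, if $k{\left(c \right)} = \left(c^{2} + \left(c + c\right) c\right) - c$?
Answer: $182172$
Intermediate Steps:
$k{\left(c \right)} = - c + 3 c^{2}$ ($k{\left(c \right)} = \left(c^{2} + 2 c c\right) - c = \left(c^{2} + 2 c^{2}\right) - c = 3 c^{2} - c = - c + 3 c^{2}$)
$34 k{\left(-6 \right)} 47 = 34 \left(- 6 \left(-1 + 3 \left(-6\right)\right)\right) 47 = 34 \left(- 6 \left(-1 - 18\right)\right) 47 = 34 \left(\left(-6\right) \left(-19\right)\right) 47 = 34 \cdot 114 \cdot 47 = 3876 \cdot 47 = 182172$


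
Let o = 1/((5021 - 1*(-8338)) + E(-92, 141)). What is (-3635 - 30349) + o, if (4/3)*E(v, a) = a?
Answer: -1830344252/53859 ≈ -33984.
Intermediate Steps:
E(v, a) = 3*a/4
o = 4/53859 (o = 1/((5021 - 1*(-8338)) + (¾)*141) = 1/((5021 + 8338) + 423/4) = 1/(13359 + 423/4) = 1/(53859/4) = 4/53859 ≈ 7.4268e-5)
(-3635 - 30349) + o = (-3635 - 30349) + 4/53859 = -33984 + 4/53859 = -1830344252/53859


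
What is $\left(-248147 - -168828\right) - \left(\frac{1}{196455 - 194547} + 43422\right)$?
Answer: $- \frac{234189829}{1908} \approx -1.2274 \cdot 10^{5}$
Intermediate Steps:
$\left(-248147 - -168828\right) - \left(\frac{1}{196455 - 194547} + 43422\right) = \left(-248147 + 168828\right) - \left(\frac{1}{1908} + 43422\right) = -79319 - \left(\frac{1}{1908} + 43422\right) = -79319 - \frac{82849177}{1908} = - \frac{234189829}{1908}$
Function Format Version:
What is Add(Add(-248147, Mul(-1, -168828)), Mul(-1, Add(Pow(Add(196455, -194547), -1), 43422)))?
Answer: Rational(-234189829, 1908) ≈ -1.2274e+5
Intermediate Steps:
Add(Add(-248147, Mul(-1, -168828)), Mul(-1, Add(Pow(Add(196455, -194547), -1), 43422))) = Add(Add(-248147, 168828), Mul(-1, Add(Pow(1908, -1), 43422))) = Add(-79319, Mul(-1, Add(Rational(1, 1908), 43422))) = Add(-79319, Mul(-1, Rational(82849177, 1908))) = Add(-79319, Rational(-82849177, 1908)) = Rational(-234189829, 1908)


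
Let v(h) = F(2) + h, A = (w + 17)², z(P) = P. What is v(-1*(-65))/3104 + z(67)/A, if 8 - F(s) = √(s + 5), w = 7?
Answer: 7813/55872 - √7/3104 ≈ 0.13899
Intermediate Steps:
F(s) = 8 - √(5 + s) (F(s) = 8 - √(s + 5) = 8 - √(5 + s))
A = 576 (A = (7 + 17)² = 24² = 576)
v(h) = 8 + h - √7 (v(h) = (8 - √(5 + 2)) + h = (8 - √7) + h = 8 + h - √7)
v(-1*(-65))/3104 + z(67)/A = (8 - 1*(-65) - √7)/3104 + 67/576 = (8 + 65 - √7)*(1/3104) + 67*(1/576) = (73 - √7)*(1/3104) + 67/576 = (73/3104 - √7/3104) + 67/576 = 7813/55872 - √7/3104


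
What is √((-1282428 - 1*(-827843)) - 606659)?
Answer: 6*I*√29479 ≈ 1030.2*I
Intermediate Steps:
√((-1282428 - 1*(-827843)) - 606659) = √((-1282428 + 827843) - 606659) = √(-454585 - 606659) = √(-1061244) = 6*I*√29479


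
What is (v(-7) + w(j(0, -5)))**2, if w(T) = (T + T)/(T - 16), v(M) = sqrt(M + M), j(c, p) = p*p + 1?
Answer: 326/25 + 52*I*sqrt(14)/5 ≈ 13.04 + 38.913*I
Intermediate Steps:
j(c, p) = 1 + p**2 (j(c, p) = p**2 + 1 = 1 + p**2)
v(M) = sqrt(2)*sqrt(M) (v(M) = sqrt(2*M) = sqrt(2)*sqrt(M))
w(T) = 2*T/(-16 + T) (w(T) = (2*T)/(-16 + T) = 2*T/(-16 + T))
(v(-7) + w(j(0, -5)))**2 = (sqrt(2)*sqrt(-7) + 2*(1 + (-5)**2)/(-16 + (1 + (-5)**2)))**2 = (sqrt(2)*(I*sqrt(7)) + 2*(1 + 25)/(-16 + (1 + 25)))**2 = (I*sqrt(14) + 2*26/(-16 + 26))**2 = (I*sqrt(14) + 2*26/10)**2 = (I*sqrt(14) + 2*26*(1/10))**2 = (I*sqrt(14) + 26/5)**2 = (26/5 + I*sqrt(14))**2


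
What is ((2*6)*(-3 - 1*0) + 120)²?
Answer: 7056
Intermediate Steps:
((2*6)*(-3 - 1*0) + 120)² = (12*(-3 + 0) + 120)² = (12*(-3) + 120)² = (-36 + 120)² = 84² = 7056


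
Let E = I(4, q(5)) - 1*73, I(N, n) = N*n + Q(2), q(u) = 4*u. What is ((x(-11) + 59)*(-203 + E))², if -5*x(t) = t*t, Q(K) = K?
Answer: 1139467536/25 ≈ 4.5579e+7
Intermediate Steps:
I(N, n) = 2 + N*n (I(N, n) = N*n + 2 = 2 + N*n)
E = 9 (E = (2 + 4*(4*5)) - 1*73 = (2 + 4*20) - 73 = (2 + 80) - 73 = 82 - 73 = 9)
x(t) = -t²/5 (x(t) = -t*t/5 = -t²/5)
((x(-11) + 59)*(-203 + E))² = ((-⅕*(-11)² + 59)*(-203 + 9))² = ((-⅕*121 + 59)*(-194))² = ((-121/5 + 59)*(-194))² = ((174/5)*(-194))² = (-33756/5)² = 1139467536/25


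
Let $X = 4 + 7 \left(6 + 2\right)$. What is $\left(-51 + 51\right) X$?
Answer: $0$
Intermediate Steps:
$X = 60$ ($X = 4 + 7 \cdot 8 = 4 + 56 = 60$)
$\left(-51 + 51\right) X = \left(-51 + 51\right) 60 = 0 \cdot 60 = 0$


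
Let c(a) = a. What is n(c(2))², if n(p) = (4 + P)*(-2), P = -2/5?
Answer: 1296/25 ≈ 51.840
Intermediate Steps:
P = -⅖ (P = -2*⅕ = -⅖ ≈ -0.40000)
n(p) = -36/5 (n(p) = (4 - ⅖)*(-2) = (18/5)*(-2) = -36/5)
n(c(2))² = (-36/5)² = 1296/25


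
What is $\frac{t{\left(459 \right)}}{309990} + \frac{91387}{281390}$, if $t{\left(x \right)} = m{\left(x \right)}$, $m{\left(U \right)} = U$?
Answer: $\frac{474303569}{1453801435} \approx 0.32625$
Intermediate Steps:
$t{\left(x \right)} = x$
$\frac{t{\left(459 \right)}}{309990} + \frac{91387}{281390} = \frac{459}{309990} + \frac{91387}{281390} = 459 \cdot \frac{1}{309990} + 91387 \cdot \frac{1}{281390} = \frac{153}{103330} + \frac{91387}{281390} = \frac{474303569}{1453801435}$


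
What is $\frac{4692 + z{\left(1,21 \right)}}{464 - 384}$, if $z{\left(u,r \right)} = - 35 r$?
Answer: $\frac{3957}{80} \approx 49.463$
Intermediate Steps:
$\frac{4692 + z{\left(1,21 \right)}}{464 - 384} = \frac{4692 - 735}{464 - 384} = \frac{4692 - 735}{80} = 3957 \cdot \frac{1}{80} = \frac{3957}{80}$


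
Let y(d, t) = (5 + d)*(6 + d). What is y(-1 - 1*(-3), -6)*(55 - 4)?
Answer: 2856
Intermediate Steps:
y(-1 - 1*(-3), -6)*(55 - 4) = (30 + (-1 - 1*(-3))**2 + 11*(-1 - 1*(-3)))*(55 - 4) = (30 + (-1 + 3)**2 + 11*(-1 + 3))*51 = (30 + 2**2 + 11*2)*51 = (30 + 4 + 22)*51 = 56*51 = 2856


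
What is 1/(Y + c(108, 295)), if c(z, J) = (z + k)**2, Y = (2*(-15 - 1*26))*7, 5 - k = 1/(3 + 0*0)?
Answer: 9/109078 ≈ 8.2510e-5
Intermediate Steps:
k = 14/3 (k = 5 - 1/(3 + 0*0) = 5 - 1/(3 + 0) = 5 - 1/3 = 14/3 ≈ 4.6667)
Y = -574 (Y = (2*(-15 - 26))*7 = (2*(-41))*7 = -82*7 = -574)
c(z, J) = (14/3 + z)**2 (c(z, J) = (z + 14/3)**2 = (14/3 + z)**2)
1/(Y + c(108, 295)) = 1/(-574 + (14 + 3*108)**2/9) = 1/(-574 + (14 + 324)**2/9) = 1/(-574 + (1/9)*338**2) = 1/(-574 + (1/9)*114244) = 1/(-574 + 114244/9) = 1/(109078/9) = 9/109078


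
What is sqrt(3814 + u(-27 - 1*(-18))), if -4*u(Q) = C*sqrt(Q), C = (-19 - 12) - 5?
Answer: sqrt(3814 + 27*I) ≈ 61.758 + 0.2186*I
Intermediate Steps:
C = -36 (C = -31 - 5 = -36)
u(Q) = 9*sqrt(Q) (u(Q) = -(-9)*sqrt(Q) = 9*sqrt(Q))
sqrt(3814 + u(-27 - 1*(-18))) = sqrt(3814 + 9*sqrt(-27 - 1*(-18))) = sqrt(3814 + 9*sqrt(-27 + 18)) = sqrt(3814 + 9*sqrt(-9)) = sqrt(3814 + 9*(3*I)) = sqrt(3814 + 27*I)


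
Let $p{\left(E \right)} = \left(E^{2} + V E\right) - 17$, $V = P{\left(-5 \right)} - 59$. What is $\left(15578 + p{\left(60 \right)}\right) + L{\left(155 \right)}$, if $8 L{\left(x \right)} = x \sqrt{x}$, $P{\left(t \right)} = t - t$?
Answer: $15621 + \frac{155 \sqrt{155}}{8} \approx 15862.0$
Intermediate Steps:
$P{\left(t \right)} = 0$
$V = -59$ ($V = 0 - 59 = -59$)
$p{\left(E \right)} = -17 + E^{2} - 59 E$ ($p{\left(E \right)} = \left(E^{2} - 59 E\right) - 17 = -17 + E^{2} - 59 E$)
$L{\left(x \right)} = \frac{x^{\frac{3}{2}}}{8}$ ($L{\left(x \right)} = \frac{x \sqrt{x}}{8} = \frac{x^{\frac{3}{2}}}{8}$)
$\left(15578 + p{\left(60 \right)}\right) + L{\left(155 \right)} = \left(15578 - \left(3557 - 3600\right)\right) + \frac{155^{\frac{3}{2}}}{8} = \left(15578 - -43\right) + \frac{155 \sqrt{155}}{8} = \left(15578 + 43\right) + \frac{155 \sqrt{155}}{8} = 15621 + \frac{155 \sqrt{155}}{8}$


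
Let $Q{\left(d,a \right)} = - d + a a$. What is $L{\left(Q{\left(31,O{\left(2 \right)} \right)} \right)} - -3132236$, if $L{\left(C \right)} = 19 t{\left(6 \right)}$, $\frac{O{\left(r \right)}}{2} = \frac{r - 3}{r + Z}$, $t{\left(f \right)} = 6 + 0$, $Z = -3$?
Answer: $3132350$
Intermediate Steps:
$t{\left(f \right)} = 6$
$O{\left(r \right)} = 2$ ($O{\left(r \right)} = 2 \frac{r - 3}{r - 3} = 2 \frac{-3 + r}{-3 + r} = 2 \cdot 1 = 2$)
$Q{\left(d,a \right)} = a^{2} - d$ ($Q{\left(d,a \right)} = - d + a^{2} = a^{2} - d$)
$L{\left(C \right)} = 114$ ($L{\left(C \right)} = 19 \cdot 6 = 114$)
$L{\left(Q{\left(31,O{\left(2 \right)} \right)} \right)} - -3132236 = 114 - -3132236 = 114 + 3132236 = 3132350$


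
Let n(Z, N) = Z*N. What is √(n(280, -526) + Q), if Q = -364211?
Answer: I*√511491 ≈ 715.19*I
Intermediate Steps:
n(Z, N) = N*Z
√(n(280, -526) + Q) = √(-526*280 - 364211) = √(-147280 - 364211) = √(-511491) = I*√511491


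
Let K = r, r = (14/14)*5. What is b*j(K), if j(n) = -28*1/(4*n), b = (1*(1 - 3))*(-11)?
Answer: -154/5 ≈ -30.800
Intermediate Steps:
r = 5 (r = (14*(1/14))*5 = 1*5 = 5)
b = 22 (b = (1*(-2))*(-11) = -2*(-11) = 22)
K = 5
j(n) = -7/n (j(n) = -28*1/(4*n) = -7/n)
b*j(K) = 22*(-7/5) = -154/5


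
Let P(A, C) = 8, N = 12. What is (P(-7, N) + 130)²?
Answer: 19044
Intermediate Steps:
(P(-7, N) + 130)² = (8 + 130)² = 138² = 19044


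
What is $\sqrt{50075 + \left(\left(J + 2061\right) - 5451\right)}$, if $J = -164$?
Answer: $3 \sqrt{5169} \approx 215.69$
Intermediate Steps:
$\sqrt{50075 + \left(\left(J + 2061\right) - 5451\right)} = \sqrt{50075 + \left(\left(-164 + 2061\right) - 5451\right)} = \sqrt{50075 + \left(1897 - 5451\right)} = \sqrt{50075 - 3554} = \sqrt{46521} = 3 \sqrt{5169}$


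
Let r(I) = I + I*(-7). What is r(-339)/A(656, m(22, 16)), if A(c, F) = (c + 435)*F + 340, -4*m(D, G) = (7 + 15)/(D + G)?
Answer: 51528/4613 ≈ 11.170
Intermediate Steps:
r(I) = -6*I (r(I) = I - 7*I = -6*I)
m(D, G) = -11/(2*(D + G)) (m(D, G) = -(7 + 15)/(4*(D + G)) = -11/(2*(D + G)))
A(c, F) = 340 + F*(435 + c) (A(c, F) = (435 + c)*F + 340 = F*(435 + c) + 340 = 340 + F*(435 + c))
r(-339)/A(656, m(22, 16)) = (-6*(-339))/(340 + 435*(-11/(2*22 + 2*16)) - 11/(2*22 + 2*16)*656) = 2034/(340 + 435*(-11/(44 + 32)) - 11/(44 + 32)*656) = 2034/(340 + 435*(-11/76) - 11/76*656) = 2034/(340 - 4785/76 - 1804/19) = 2034/(13839/76) = 2034*(76/13839) = 51528/4613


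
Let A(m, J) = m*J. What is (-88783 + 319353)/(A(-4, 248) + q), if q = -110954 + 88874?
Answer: -115285/11536 ≈ -9.9935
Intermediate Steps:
q = -22080
A(m, J) = J*m
(-88783 + 319353)/(A(-4, 248) + q) = (-88783 + 319353)/(248*(-4) - 22080) = 230570/(-992 - 22080) = 230570/(-23072) = 230570*(-1/23072) = -115285/11536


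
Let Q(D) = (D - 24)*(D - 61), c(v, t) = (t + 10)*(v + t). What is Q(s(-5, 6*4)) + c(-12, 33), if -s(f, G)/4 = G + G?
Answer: 55551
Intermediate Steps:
s(f, G) = -8*G (s(f, G) = -4*(G + G) = -8*G)
c(v, t) = (10 + t)*(t + v)
Q(D) = (-61 + D)*(-24 + D) (Q(D) = (-24 + D)*(-61 + D) = (-61 + D)*(-24 + D))
Q(s(-5, 6*4)) + c(-12, 33) = (1464 + (-48*4)**2 - (-680)*6*4) + (33**2 + 10*33 + 10*(-12) + 33*(-12)) = (1464 + (-8*24)**2 - (-680)*24) + (1089 + 330 - 120 - 396) = (1464 + (-192)**2 - 85*(-192)) + 903 = (1464 + 36864 + 16320) + 903 = 54648 + 903 = 55551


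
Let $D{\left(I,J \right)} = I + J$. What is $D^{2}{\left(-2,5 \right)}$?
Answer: $9$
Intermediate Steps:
$D^{2}{\left(-2,5 \right)} = \left(-2 + 5\right)^{2} = 3^{2} = 9$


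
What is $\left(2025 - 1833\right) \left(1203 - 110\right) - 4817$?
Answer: $205039$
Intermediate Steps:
$\left(2025 - 1833\right) \left(1203 - 110\right) - 4817 = 192 \cdot 1093 - 4817 = 209856 - 4817 = 205039$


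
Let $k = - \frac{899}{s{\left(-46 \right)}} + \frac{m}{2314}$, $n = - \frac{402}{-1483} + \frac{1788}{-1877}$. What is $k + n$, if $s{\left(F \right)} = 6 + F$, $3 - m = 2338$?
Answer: $\frac{2677543519813}{128824591480} \approx 20.784$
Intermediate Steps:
$m = -2335$ ($m = 3 - 2338 = -2335$)
$n = - \frac{1897050}{2783591}$ ($n = \left(-402\right) \left(- \frac{1}{1483}\right) + 1788 \left(- \frac{1}{1877}\right) = \frac{402}{1483} - \frac{1788}{1877} = - \frac{1897050}{2783591} \approx -0.68151$)
$k = \frac{993443}{46280}$ ($k = - \frac{899}{6 - 46} - \frac{2335}{2314} = - \frac{899}{-40} - \frac{2335}{2314} = \left(-899\right) \left(- \frac{1}{40}\right) - \frac{2335}{2314} = \frac{899}{40} - \frac{2335}{2314} = \frac{993443}{46280} \approx 21.466$)
$k + n = \frac{993443}{46280} - \frac{1897050}{2783591} = \frac{2677543519813}{128824591480}$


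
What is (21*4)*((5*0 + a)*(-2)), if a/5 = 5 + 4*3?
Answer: -14280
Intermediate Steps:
a = 85 (a = 5*(5 + 4*3) = 5*(5 + 12) = 5*17 = 85)
(21*4)*((5*0 + a)*(-2)) = (21*4)*((5*0 + 85)*(-2)) = 84*((0 + 85)*(-2)) = 84*(85*(-2)) = 84*(-170) = -14280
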